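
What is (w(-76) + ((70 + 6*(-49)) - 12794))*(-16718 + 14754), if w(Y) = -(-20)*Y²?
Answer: -201313928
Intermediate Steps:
w(Y) = 20*Y²
(w(-76) + ((70 + 6*(-49)) - 12794))*(-16718 + 14754) = (20*(-76)² + ((70 + 6*(-49)) - 12794))*(-16718 + 14754) = (20*5776 + ((70 - 294) - 12794))*(-1964) = (115520 + (-224 - 12794))*(-1964) = (115520 - 13018)*(-1964) = 102502*(-1964) = -201313928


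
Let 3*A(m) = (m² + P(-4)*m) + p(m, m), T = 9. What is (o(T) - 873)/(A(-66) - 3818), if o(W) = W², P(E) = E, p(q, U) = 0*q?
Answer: 396/1139 ≈ 0.34767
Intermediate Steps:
p(q, U) = 0
A(m) = -4*m/3 + m²/3 (A(m) = ((m² - 4*m) + 0)/3 = (m² - 4*m)/3 = -4*m/3 + m²/3)
(o(T) - 873)/(A(-66) - 3818) = (9² - 873)/((⅓)*(-66)*(-4 - 66) - 3818) = (81 - 873)/((⅓)*(-66)*(-70) - 3818) = -792/(1540 - 3818) = -792/(-2278) = -792*(-1/2278) = 396/1139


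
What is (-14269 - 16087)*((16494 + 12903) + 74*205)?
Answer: -1352875852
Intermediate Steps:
(-14269 - 16087)*((16494 + 12903) + 74*205) = -30356*(29397 + 15170) = -30356*44567 = -1352875852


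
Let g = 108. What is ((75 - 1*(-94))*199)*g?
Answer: 3632148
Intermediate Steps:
((75 - 1*(-94))*199)*g = ((75 - 1*(-94))*199)*108 = ((75 + 94)*199)*108 = (169*199)*108 = 33631*108 = 3632148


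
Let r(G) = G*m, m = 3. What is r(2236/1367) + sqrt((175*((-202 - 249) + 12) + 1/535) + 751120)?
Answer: 6708/1367 + sqrt(193000086910)/535 ≈ 826.06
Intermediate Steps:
r(G) = 3*G (r(G) = G*3 = 3*G)
r(2236/1367) + sqrt((175*((-202 - 249) + 12) + 1/535) + 751120) = 3*(2236/1367) + sqrt((175*((-202 - 249) + 12) + 1/535) + 751120) = 3*(2236*(1/1367)) + sqrt((175*(-451 + 12) + 1/535) + 751120) = 3*(2236/1367) + sqrt((175*(-439) + 1/535) + 751120) = 6708/1367 + sqrt((-76825 + 1/535) + 751120) = 6708/1367 + sqrt(-41101374/535 + 751120) = 6708/1367 + sqrt(360747826/535) = 6708/1367 + sqrt(193000086910)/535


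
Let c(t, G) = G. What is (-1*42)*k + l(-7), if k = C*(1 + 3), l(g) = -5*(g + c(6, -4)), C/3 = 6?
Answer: -2969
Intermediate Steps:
C = 18 (C = 3*6 = 18)
l(g) = 20 - 5*g (l(g) = -5*(g - 4) = -5*(-4 + g) = 20 - 5*g)
k = 72 (k = 18*(1 + 3) = 18*4 = 72)
(-1*42)*k + l(-7) = -1*42*72 + (20 - 5*(-7)) = -42*72 + (20 + 35) = -3024 + 55 = -2969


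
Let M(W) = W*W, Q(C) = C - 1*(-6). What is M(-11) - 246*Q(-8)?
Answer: 613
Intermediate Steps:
Q(C) = 6 + C (Q(C) = C + 6 = 6 + C)
M(W) = W²
M(-11) - 246*Q(-8) = (-11)² - 246*(6 - 8) = 121 - 246*(-2) = 121 + 492 = 613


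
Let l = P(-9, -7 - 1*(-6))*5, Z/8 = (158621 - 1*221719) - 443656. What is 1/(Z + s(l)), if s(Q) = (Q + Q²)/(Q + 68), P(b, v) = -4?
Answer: -12/48648289 ≈ -2.4667e-7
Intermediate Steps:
Z = -4054032 (Z = 8*((158621 - 1*221719) - 443656) = 8*((158621 - 221719) - 443656) = 8*(-63098 - 443656) = 8*(-506754) = -4054032)
l = -20 (l = -4*5 = -20)
s(Q) = (Q + Q²)/(68 + Q)
1/(Z + s(l)) = 1/(-4054032 - 20*(1 - 20)/(68 - 20)) = 1/(-4054032 - 20*(-19)/48) = 1/(-4054032 - 20*1/48*(-19)) = 1/(-4054032 + 95/12) = 1/(-48648289/12) = -12/48648289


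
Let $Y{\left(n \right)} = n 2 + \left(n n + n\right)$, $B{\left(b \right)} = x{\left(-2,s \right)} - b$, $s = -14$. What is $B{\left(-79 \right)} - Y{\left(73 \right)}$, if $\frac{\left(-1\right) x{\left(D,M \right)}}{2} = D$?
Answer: $-5465$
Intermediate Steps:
$x{\left(D,M \right)} = - 2 D$
$B{\left(b \right)} = 4 - b$ ($B{\left(b \right)} = \left(-2\right) \left(-2\right) - b = 4 - b$)
$Y{\left(n \right)} = n^{2} + 3 n$ ($Y{\left(n \right)} = 2 n + \left(n^{2} + n\right) = 2 n + \left(n + n^{2}\right) = n^{2} + 3 n$)
$B{\left(-79 \right)} - Y{\left(73 \right)} = \left(4 - -79\right) - 73 \left(3 + 73\right) = \left(4 + 79\right) - 73 \cdot 76 = 83 - 5548 = -5465$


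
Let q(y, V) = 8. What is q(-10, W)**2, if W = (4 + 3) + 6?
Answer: 64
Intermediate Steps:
W = 13 (W = 7 + 6 = 13)
q(-10, W)**2 = 8**2 = 64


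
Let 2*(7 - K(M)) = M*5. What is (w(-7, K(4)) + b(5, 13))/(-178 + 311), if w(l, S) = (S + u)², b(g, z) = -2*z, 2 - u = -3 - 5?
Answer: 23/133 ≈ 0.17293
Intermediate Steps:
K(M) = 7 - 5*M/2 (K(M) = 7 - M*5/2 = 7 - 5*M/2)
u = 10 (u = 2 - (-3 - 5) = 2 - 1*(-8) = 2 + 8 = 10)
w(l, S) = (10 + S)² (w(l, S) = (S + 10)² = (10 + S)²)
(w(-7, K(4)) + b(5, 13))/(-178 + 311) = ((10 + (7 - 5/2*4))² - 2*13)/(-178 + 311) = ((10 + (7 - 10))² - 26)/133 = ((10 - 3)² - 26)*(1/133) = (7² - 26)*(1/133) = (49 - 26)*(1/133) = 23*(1/133) = 23/133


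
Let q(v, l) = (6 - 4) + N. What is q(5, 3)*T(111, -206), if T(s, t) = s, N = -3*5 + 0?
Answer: -1443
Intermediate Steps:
N = -15 (N = -15 + 0 = -15)
q(v, l) = -13 (q(v, l) = (6 - 4) - 15 = 2 - 15 = -13)
q(5, 3)*T(111, -206) = -13*111 = -1443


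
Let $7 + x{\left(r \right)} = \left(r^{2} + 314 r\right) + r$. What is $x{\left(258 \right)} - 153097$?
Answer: $-5270$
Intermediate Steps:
$x{\left(r \right)} = -7 + r^{2} + 315 r$ ($x{\left(r \right)} = -7 + \left(\left(r^{2} + 314 r\right) + r\right) = -7 + \left(r^{2} + 315 r\right) = -7 + r^{2} + 315 r$)
$x{\left(258 \right)} - 153097 = \left(-7 + 258^{2} + 315 \cdot 258\right) - 153097 = \left(-7 + 66564 + 81270\right) - 153097 = 147827 - 153097 = -5270$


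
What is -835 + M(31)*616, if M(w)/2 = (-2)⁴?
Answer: 18877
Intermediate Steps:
M(w) = 32 (M(w) = 2*(-2)⁴ = 2*16 = 32)
-835 + M(31)*616 = -835 + 32*616 = -835 + 19712 = 18877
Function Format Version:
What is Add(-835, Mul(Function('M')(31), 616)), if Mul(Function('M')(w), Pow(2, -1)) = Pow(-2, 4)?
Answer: 18877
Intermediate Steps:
Function('M')(w) = 32 (Function('M')(w) = Mul(2, Pow(-2, 4)) = Mul(2, 16) = 32)
Add(-835, Mul(Function('M')(31), 616)) = Add(-835, Mul(32, 616)) = Add(-835, 19712) = 18877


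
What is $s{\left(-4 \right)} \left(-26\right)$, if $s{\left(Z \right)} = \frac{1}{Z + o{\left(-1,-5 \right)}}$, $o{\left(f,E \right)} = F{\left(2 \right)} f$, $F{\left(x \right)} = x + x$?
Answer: $\frac{13}{4} \approx 3.25$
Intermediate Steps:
$F{\left(x \right)} = 2 x$
$o{\left(f,E \right)} = 4 f$ ($o{\left(f,E \right)} = 2 \cdot 2 f = 4 f$)
$s{\left(Z \right)} = \frac{1}{-4 + Z}$ ($s{\left(Z \right)} = \frac{1}{Z + 4 \left(-1\right)} = \frac{1}{Z - 4} = \frac{1}{-4 + Z}$)
$s{\left(-4 \right)} \left(-26\right) = \frac{1}{-4 - 4} \left(-26\right) = \frac{1}{-8} \left(-26\right) = \left(- \frac{1}{8}\right) \left(-26\right) = \frac{13}{4}$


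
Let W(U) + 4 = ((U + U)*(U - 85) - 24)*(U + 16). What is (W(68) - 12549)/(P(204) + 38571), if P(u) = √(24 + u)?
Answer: -2684245889/495907271 + 417554*√57/1487721813 ≈ -5.4107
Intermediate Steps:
W(U) = -4 + (-24 + 2*U*(-85 + U))*(16 + U) (W(U) = -4 + ((U + U)*(U - 85) - 24)*(U + 16) = -4 + ((2*U)*(-85 + U) - 24)*(16 + U) = -4 + (2*U*(-85 + U) - 24)*(16 + U) = -4 + (-24 + 2*U*(-85 + U))*(16 + U))
(W(68) - 12549)/(P(204) + 38571) = ((-388 - 2744*68 - 138*68² + 2*68³) - 12549)/(√(24 + 204) + 38571) = ((-388 - 186592 - 138*4624 + 2*314432) - 12549)/(√228 + 38571) = ((-388 - 186592 - 638112 + 628864) - 12549)/(2*√57 + 38571) = (-196228 - 12549)/(38571 + 2*√57) = -208777/(38571 + 2*√57)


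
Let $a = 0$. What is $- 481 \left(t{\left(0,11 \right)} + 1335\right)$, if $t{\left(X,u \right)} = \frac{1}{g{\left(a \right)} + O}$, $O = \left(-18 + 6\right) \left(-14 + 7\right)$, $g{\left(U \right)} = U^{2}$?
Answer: $- \frac{53939821}{84} \approx -6.4214 \cdot 10^{5}$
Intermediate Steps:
$O = 84$ ($O = \left(-12\right) \left(-7\right) = 84$)
$t{\left(X,u \right)} = \frac{1}{84}$ ($t{\left(X,u \right)} = \frac{1}{0^{2} + 84} = \frac{1}{0 + 84} = \frac{1}{84}$)
$- 481 \left(t{\left(0,11 \right)} + 1335\right) = - 481 \left(\frac{1}{84} + 1335\right) = \left(-481\right) \frac{112141}{84} = - \frac{53939821}{84}$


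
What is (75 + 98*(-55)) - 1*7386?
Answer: -12701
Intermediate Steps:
(75 + 98*(-55)) - 1*7386 = (75 - 5390) - 7386 = -5315 - 7386 = -12701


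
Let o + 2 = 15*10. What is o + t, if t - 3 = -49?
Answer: 102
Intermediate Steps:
t = -46 (t = 3 - 49 = -46)
o = 148 (o = -2 + 15*10 = -2 + 150 = 148)
o + t = 148 - 46 = 102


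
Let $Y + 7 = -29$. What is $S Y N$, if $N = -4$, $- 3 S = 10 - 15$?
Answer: $240$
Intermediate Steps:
$Y = -36$ ($Y = -7 - 29 = -36$)
$S = \frac{5}{3}$ ($S = - \frac{10 - 15}{3} = \left(- \frac{1}{3}\right) \left(-5\right) = \frac{5}{3} \approx 1.6667$)
$S Y N = \frac{5}{3} \left(-36\right) \left(-4\right) = \left(-60\right) \left(-4\right) = 240$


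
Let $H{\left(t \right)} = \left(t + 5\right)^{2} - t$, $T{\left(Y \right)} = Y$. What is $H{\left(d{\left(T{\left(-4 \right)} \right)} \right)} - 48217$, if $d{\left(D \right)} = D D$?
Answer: $-47792$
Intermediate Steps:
$d{\left(D \right)} = D^{2}$
$H{\left(t \right)} = \left(5 + t\right)^{2} - t$
$H{\left(d{\left(T{\left(-4 \right)} \right)} \right)} - 48217 = \left(\left(5 + \left(-4\right)^{2}\right)^{2} - \left(-4\right)^{2}\right) - 48217 = \left(\left(5 + 16\right)^{2} - 16\right) - 48217 = \left(21^{2} - 16\right) - 48217 = \left(441 - 16\right) - 48217 = 425 - 48217 = -47792$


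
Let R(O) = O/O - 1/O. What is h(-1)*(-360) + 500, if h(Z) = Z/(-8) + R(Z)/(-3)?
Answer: 695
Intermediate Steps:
R(O) = 1 - 1/O
h(Z) = -Z/8 - (-1 + Z)/(3*Z) (h(Z) = Z/(-8) + ((-1 + Z)/Z)/(-3) = Z*(-⅛) + ((-1 + Z)/Z)*(-⅓) = -Z/8 - (-1 + Z)/(3*Z))
h(-1)*(-360) + 500 = (-⅓ - ⅛*(-1) + (⅓)/(-1))*(-360) + 500 = (-⅓ + ⅛ + (⅓)*(-1))*(-360) + 500 = (-⅓ + ⅛ - ⅓)*(-360) + 500 = -13/24*(-360) + 500 = 195 + 500 = 695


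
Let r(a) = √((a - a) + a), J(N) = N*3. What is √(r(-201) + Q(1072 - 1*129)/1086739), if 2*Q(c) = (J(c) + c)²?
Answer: √(7731052552088 + 1181001654121*I*√201)/1086739 ≈ 3.3288 + 2.1295*I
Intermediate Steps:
J(N) = 3*N
Q(c) = 8*c² (Q(c) = (3*c + c)²/2 = (4*c)²/2 = (16*c²)/2 = 8*c²)
r(a) = √a (r(a) = √(0 + a) = √a)
√(r(-201) + Q(1072 - 1*129)/1086739) = √(√(-201) + (8*(1072 - 1*129)²)/1086739) = √(I*√201 + (8*(1072 - 129)²)*(1/1086739)) = √(I*√201 + (8*943²)*(1/1086739)) = √(I*√201 + (8*889249)*(1/1086739)) = √(I*√201 + 7113992*(1/1086739)) = √(I*√201 + 7113992/1086739) = √(7113992/1086739 + I*√201)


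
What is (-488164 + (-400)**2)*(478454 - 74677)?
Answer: -132505075428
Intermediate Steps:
(-488164 + (-400)**2)*(478454 - 74677) = (-488164 + 160000)*403777 = -328164*403777 = -132505075428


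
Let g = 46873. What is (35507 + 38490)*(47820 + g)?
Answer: 7006997921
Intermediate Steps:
(35507 + 38490)*(47820 + g) = (35507 + 38490)*(47820 + 46873) = 73997*94693 = 7006997921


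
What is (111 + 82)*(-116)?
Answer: -22388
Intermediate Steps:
(111 + 82)*(-116) = 193*(-116) = -22388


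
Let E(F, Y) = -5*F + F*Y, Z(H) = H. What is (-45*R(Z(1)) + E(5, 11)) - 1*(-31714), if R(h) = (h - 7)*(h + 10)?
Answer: 34714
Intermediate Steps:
R(h) = (-7 + h)*(10 + h)
(-45*R(Z(1)) + E(5, 11)) - 1*(-31714) = (-45*(-70 + 1² + 3*1) + 5*(-5 + 11)) - 1*(-31714) = (-45*(-70 + 1 + 3) + 5*6) + 31714 = (-45*(-66) + 30) + 31714 = (2970 + 30) + 31714 = 3000 + 31714 = 34714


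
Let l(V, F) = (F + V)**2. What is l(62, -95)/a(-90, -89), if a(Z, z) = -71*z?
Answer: 1089/6319 ≈ 0.17234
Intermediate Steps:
l(62, -95)/a(-90, -89) = (-95 + 62)**2/((-71*(-89))) = (-33)**2/6319 = 1089*(1/6319) = 1089/6319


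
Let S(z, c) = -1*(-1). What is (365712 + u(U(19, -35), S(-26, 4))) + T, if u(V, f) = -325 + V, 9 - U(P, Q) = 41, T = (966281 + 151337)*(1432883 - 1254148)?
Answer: 199757818585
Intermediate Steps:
S(z, c) = 1
T = 199757453230 (T = 1117618*178735 = 199757453230)
U(P, Q) = -32 (U(P, Q) = 9 - 1*41 = 9 - 41 = -32)
(365712 + u(U(19, -35), S(-26, 4))) + T = (365712 + (-325 - 32)) + 199757453230 = (365712 - 357) + 199757453230 = 365355 + 199757453230 = 199757818585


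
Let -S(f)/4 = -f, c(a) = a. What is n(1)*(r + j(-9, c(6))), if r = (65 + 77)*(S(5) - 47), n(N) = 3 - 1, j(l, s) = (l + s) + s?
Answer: -7662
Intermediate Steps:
S(f) = 4*f (S(f) = -(-4)*f = 4*f)
j(l, s) = l + 2*s
n(N) = 2
r = -3834 (r = (65 + 77)*(4*5 - 47) = 142*(20 - 47) = 142*(-27) = -3834)
n(1)*(r + j(-9, c(6))) = 2*(-3834 + (-9 + 2*6)) = 2*(-3834 + (-9 + 12)) = 2*(-3834 + 3) = 2*(-3831) = -7662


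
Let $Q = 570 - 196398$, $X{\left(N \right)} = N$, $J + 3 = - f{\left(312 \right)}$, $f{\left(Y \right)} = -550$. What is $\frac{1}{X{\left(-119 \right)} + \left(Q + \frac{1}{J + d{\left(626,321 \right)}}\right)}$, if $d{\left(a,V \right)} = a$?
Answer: $- \frac{1173}{229845830} \approx -5.1034 \cdot 10^{-6}$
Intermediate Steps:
$J = 547$ ($J = -3 - -550 = -3 + 550 = 547$)
$Q = -195828$ ($Q = 570 - 196398 = -195828$)
$\frac{1}{X{\left(-119 \right)} + \left(Q + \frac{1}{J + d{\left(626,321 \right)}}\right)} = \frac{1}{-119 - \left(195828 - \frac{1}{547 + 626}\right)} = \frac{1}{-119 - \left(195828 - \frac{1}{1173}\right)} = \frac{1}{-119 + \left(-195828 + \frac{1}{1173}\right)} = \frac{1}{-119 - \frac{229706243}{1173}} = \frac{1}{- \frac{229845830}{1173}} = - \frac{1173}{229845830}$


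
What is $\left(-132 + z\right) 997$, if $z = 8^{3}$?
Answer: $378860$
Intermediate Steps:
$z = 512$
$\left(-132 + z\right) 997 = \left(-132 + 512\right) 997 = 380 \cdot 997 = 378860$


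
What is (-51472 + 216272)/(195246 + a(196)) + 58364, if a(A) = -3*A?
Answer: 5680592156/97329 ≈ 58365.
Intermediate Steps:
(-51472 + 216272)/(195246 + a(196)) + 58364 = (-51472 + 216272)/(195246 - 3*196) + 58364 = 164800/(195246 - 588) + 58364 = 164800/194658 + 58364 = 164800*(1/194658) + 58364 = 82400/97329 + 58364 = 5680592156/97329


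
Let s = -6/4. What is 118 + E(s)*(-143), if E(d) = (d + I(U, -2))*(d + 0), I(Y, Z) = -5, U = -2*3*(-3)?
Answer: -5105/4 ≈ -1276.3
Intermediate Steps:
U = 18 (U = -6*(-3) = 18)
s = -3/2 (s = -6*¼ = -3/2 ≈ -1.5000)
E(d) = d*(-5 + d) (E(d) = (d - 5)*(d + 0) = (-5 + d)*d = d*(-5 + d))
118 + E(s)*(-143) = 118 - 3*(-5 - 3/2)/2*(-143) = 118 - 3/2*(-13/2)*(-143) = 118 + (39/4)*(-143) = 118 - 5577/4 = -5105/4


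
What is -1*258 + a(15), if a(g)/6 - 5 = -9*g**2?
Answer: -12378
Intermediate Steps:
a(g) = 30 - 54*g**2 (a(g) = 30 + 6*(-9*g**2) = 30 - 54*g**2)
-1*258 + a(15) = -1*258 + (30 - 54*15**2) = -258 + (30 - 54*225) = -258 + (30 - 12150) = -258 - 12120 = -12378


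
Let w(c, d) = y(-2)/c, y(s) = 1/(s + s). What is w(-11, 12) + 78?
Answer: 3433/44 ≈ 78.023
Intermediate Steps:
y(s) = 1/(2*s)
w(c, d) = -1/(4*c) (w(c, d) = ((½)/(-2))/c = ((½)*(-½))/c = -1/(4*c))
w(-11, 12) + 78 = -¼/(-11) + 78 = -¼*(-1/11) + 78 = 1/44 + 78 = 3433/44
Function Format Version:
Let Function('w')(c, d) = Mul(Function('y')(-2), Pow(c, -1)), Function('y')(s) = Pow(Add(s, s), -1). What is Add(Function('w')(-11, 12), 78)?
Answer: Rational(3433, 44) ≈ 78.023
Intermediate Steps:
Function('y')(s) = Mul(Rational(1, 2), Pow(s, -1)) (Function('y')(s) = Pow(Mul(2, s), -1) = Mul(Rational(1, 2), Pow(s, -1)))
Function('w')(c, d) = Mul(Rational(-1, 4), Pow(c, -1)) (Function('w')(c, d) = Mul(Mul(Rational(1, 2), Pow(-2, -1)), Pow(c, -1)) = Mul(Mul(Rational(1, 2), Rational(-1, 2)), Pow(c, -1)) = Mul(Rational(-1, 4), Pow(c, -1)))
Add(Function('w')(-11, 12), 78) = Add(Mul(Rational(-1, 4), Pow(-11, -1)), 78) = Add(Mul(Rational(-1, 4), Rational(-1, 11)), 78) = Add(Rational(1, 44), 78) = Rational(3433, 44)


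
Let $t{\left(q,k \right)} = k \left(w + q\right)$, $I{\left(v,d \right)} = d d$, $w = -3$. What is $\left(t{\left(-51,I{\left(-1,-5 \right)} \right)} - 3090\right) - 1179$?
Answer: $-5619$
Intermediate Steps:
$I{\left(v,d \right)} = d^{2}$
$t{\left(q,k \right)} = k \left(-3 + q\right)$
$\left(t{\left(-51,I{\left(-1,-5 \right)} \right)} - 3090\right) - 1179 = \left(\left(-5\right)^{2} \left(-3 - 51\right) - 3090\right) - 1179 = \left(25 \left(-54\right) - 3090\right) - 1179 = \left(-1350 - 3090\right) - 1179 = -4440 - 1179 = -5619$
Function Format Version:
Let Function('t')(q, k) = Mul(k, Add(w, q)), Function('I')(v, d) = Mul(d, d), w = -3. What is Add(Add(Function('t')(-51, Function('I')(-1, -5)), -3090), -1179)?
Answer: -5619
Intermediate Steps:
Function('I')(v, d) = Pow(d, 2)
Function('t')(q, k) = Mul(k, Add(-3, q))
Add(Add(Function('t')(-51, Function('I')(-1, -5)), -3090), -1179) = Add(Add(Mul(Pow(-5, 2), Add(-3, -51)), -3090), -1179) = Add(Add(Mul(25, -54), -3090), -1179) = Add(Add(-1350, -3090), -1179) = Add(-4440, -1179) = -5619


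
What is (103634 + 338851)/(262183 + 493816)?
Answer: 442485/755999 ≈ 0.58530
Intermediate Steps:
(103634 + 338851)/(262183 + 493816) = 442485/755999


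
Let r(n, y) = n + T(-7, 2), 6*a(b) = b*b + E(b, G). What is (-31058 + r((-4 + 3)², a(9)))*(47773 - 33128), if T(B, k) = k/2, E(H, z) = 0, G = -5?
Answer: -454815120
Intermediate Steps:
T(B, k) = k/2 (T(B, k) = k*(½) = k/2)
a(b) = b²/6 (a(b) = (b*b + 0)/6 = (b² + 0)/6 = b²/6)
r(n, y) = 1 + n (r(n, y) = n + (½)*2 = n + 1 = 1 + n)
(-31058 + r((-4 + 3)², a(9)))*(47773 - 33128) = (-31058 + (1 + (-4 + 3)²))*(47773 - 33128) = (-31058 + (1 + (-1)²))*14645 = (-31058 + (1 + 1))*14645 = (-31058 + 2)*14645 = -31056*14645 = -454815120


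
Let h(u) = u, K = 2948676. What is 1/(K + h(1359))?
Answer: 1/2950035 ≈ 3.3898e-7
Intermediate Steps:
1/(K + h(1359)) = 1/(2948676 + 1359) = 1/2950035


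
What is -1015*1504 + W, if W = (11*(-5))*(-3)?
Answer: -1526395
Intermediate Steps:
W = 165 (W = -55*(-3) = 165)
-1015*1504 + W = -1015*1504 + 165 = -1526560 + 165 = -1526395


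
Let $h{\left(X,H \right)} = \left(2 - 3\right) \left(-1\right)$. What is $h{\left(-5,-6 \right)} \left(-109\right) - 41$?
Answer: $-150$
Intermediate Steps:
$h{\left(X,H \right)} = 1$ ($h{\left(X,H \right)} = \left(-1\right) \left(-1\right) = 1$)
$h{\left(-5,-6 \right)} \left(-109\right) - 41 = 1 \left(-109\right) - 41 = -109 - 41 = -150$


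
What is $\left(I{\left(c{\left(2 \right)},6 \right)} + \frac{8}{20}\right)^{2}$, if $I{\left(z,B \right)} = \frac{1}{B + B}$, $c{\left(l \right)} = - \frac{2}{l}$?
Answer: $\frac{841}{3600} \approx 0.23361$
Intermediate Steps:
$I{\left(z,B \right)} = \frac{1}{2 B}$
$\left(I{\left(c{\left(2 \right)},6 \right)} + \frac{8}{20}\right)^{2} = \left(\frac{1}{2 \cdot 6} + \frac{8}{20}\right)^{2} = \left(\frac{1}{2} \cdot \frac{1}{6} + 8 \cdot \frac{1}{20}\right)^{2} = \left(\frac{1}{12} + \frac{2}{5}\right)^{2} = \left(\frac{29}{60}\right)^{2} = \frac{841}{3600}$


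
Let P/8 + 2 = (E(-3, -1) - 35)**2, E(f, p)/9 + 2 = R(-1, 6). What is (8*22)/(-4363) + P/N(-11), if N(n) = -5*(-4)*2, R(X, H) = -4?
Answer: 34549717/21815 ≈ 1583.8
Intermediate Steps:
E(f, p) = -54 (E(f, p) = -18 + 9*(-4) = -18 - 36 = -54)
N(n) = 40 (N(n) = 20*2 = 40)
P = 63352 (P = -16 + 8*(-54 - 35)**2 = -16 + 8*(-89)**2 = -16 + 8*7921 = -16 + 63368 = 63352)
(8*22)/(-4363) + P/N(-11) = (8*22)/(-4363) + 63352/40 = 176*(-1/4363) + 63352*(1/40) = -176/4363 + 7919/5 = 34549717/21815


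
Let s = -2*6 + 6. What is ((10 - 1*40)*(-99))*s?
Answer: -17820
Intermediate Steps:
s = -6 (s = -12 + 6 = -6)
((10 - 1*40)*(-99))*s = ((10 - 1*40)*(-99))*(-6) = ((10 - 40)*(-99))*(-6) = -30*(-99)*(-6) = 2970*(-6) = -17820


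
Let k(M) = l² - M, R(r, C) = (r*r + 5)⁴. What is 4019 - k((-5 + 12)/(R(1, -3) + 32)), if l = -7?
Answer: 5272167/1328 ≈ 3970.0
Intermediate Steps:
R(r, C) = (5 + r²)⁴ (R(r, C) = (r² + 5)⁴ = (5 + r²)⁴)
k(M) = 49 - M (k(M) = (-7)² - M = 49 - M)
4019 - k((-5 + 12)/(R(1, -3) + 32)) = 4019 - (49 - (-5 + 12)/((5 + 1²)⁴ + 32)) = 4019 - (49 - 7/((5 + 1)⁴ + 32)) = 4019 - (49 - 7/(6⁴ + 32)) = 4019 - (49 - 7/(1296 + 32)) = 4019 - (49 - 7/1328) = 4019 - 1*65065/1328 = 4019 - 65065/1328 = 5272167/1328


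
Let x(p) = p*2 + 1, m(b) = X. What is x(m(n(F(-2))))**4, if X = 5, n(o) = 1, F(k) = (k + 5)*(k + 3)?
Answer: 14641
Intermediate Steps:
F(k) = (3 + k)*(5 + k) (F(k) = (5 + k)*(3 + k) = (3 + k)*(5 + k))
m(b) = 5
x(p) = 1 + 2*p (x(p) = 2*p + 1 = 1 + 2*p)
x(m(n(F(-2))))**4 = (1 + 2*5)**4 = (1 + 10)**4 = 11**4 = 14641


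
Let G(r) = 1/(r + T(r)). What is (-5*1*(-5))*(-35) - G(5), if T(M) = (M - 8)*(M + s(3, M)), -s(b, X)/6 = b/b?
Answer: -7001/8 ≈ -875.13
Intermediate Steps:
s(b, X) = -6 (s(b, X) = -6*b/b = -6*1 = -6)
T(M) = (-8 + M)*(-6 + M) (T(M) = (M - 8)*(M - 6) = (-8 + M)*(-6 + M))
G(r) = 1/(48 + r² - 13*r) (G(r) = 1/(r + (48 + r² - 14*r)) = 1/(48 + r² - 13*r))
(-5*1*(-5))*(-35) - G(5) = (-5*1*(-5))*(-35) - 1/(48 + 5² - 13*5) = -5*(-5)*(-35) - 1/(48 + 25 - 65) = 25*(-35) - 1/8 = -875 - 1*⅛ = -875 - ⅛ = -7001/8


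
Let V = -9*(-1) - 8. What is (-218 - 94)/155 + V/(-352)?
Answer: -109979/54560 ≈ -2.0157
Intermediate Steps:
V = 1 (V = 9 - 8 = 1)
(-218 - 94)/155 + V/(-352) = (-218 - 94)/155 + 1/(-352) = -312*1/155 + 1*(-1/352) = -312/155 - 1/352 = -109979/54560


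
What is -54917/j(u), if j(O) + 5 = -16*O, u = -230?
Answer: -54917/3675 ≈ -14.943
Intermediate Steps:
j(O) = -5 - 16*O
-54917/j(u) = -54917/(-5 - 16*(-230)) = -54917/(-5 + 3680) = -54917/3675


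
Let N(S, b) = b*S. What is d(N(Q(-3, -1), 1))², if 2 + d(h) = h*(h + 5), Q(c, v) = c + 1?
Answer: 64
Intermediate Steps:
Q(c, v) = 1 + c
N(S, b) = S*b
d(h) = -2 + h*(5 + h) (d(h) = -2 + h*(h + 5) = -2 + h*(5 + h))
d(N(Q(-3, -1), 1))² = (-2 + ((1 - 3)*1)² + 5*((1 - 3)*1))² = (-2 + (-2*1)² + 5*(-2*1))² = (-2 + (-2)² + 5*(-2))² = (-2 + 4 - 10)² = (-8)² = 64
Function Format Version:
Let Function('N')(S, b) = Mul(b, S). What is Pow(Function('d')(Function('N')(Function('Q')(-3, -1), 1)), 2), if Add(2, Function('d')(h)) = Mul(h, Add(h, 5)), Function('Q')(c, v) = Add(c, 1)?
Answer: 64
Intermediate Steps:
Function('Q')(c, v) = Add(1, c)
Function('N')(S, b) = Mul(S, b)
Function('d')(h) = Add(-2, Mul(h, Add(5, h))) (Function('d')(h) = Add(-2, Mul(h, Add(h, 5))) = Add(-2, Mul(h, Add(5, h))))
Pow(Function('d')(Function('N')(Function('Q')(-3, -1), 1)), 2) = Pow(Add(-2, Pow(Mul(Add(1, -3), 1), 2), Mul(5, Mul(Add(1, -3), 1))), 2) = Pow(Add(-2, Pow(Mul(-2, 1), 2), Mul(5, Mul(-2, 1))), 2) = Pow(Add(-2, Pow(-2, 2), Mul(5, -2)), 2) = Pow(Add(-2, 4, -10), 2) = Pow(-8, 2) = 64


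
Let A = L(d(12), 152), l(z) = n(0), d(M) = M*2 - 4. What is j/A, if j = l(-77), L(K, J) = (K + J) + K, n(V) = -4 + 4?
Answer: 0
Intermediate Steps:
d(M) = -4 + 2*M (d(M) = 2*M - 4 = -4 + 2*M)
n(V) = 0
l(z) = 0
L(K, J) = J + 2*K (L(K, J) = (J + K) + K = J + 2*K)
j = 0
A = 192 (A = 152 + 2*(-4 + 2*12) = 152 + 2*(-4 + 24) = 152 + 2*20 = 152 + 40 = 192)
j/A = 0/192 = 0*(1/192) = 0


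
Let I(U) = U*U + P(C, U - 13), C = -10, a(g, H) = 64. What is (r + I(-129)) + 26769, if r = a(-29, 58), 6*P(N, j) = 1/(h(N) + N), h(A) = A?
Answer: 5216879/120 ≈ 43474.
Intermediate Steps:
P(N, j) = 1/(12*N) (P(N, j) = 1/(6*(N + N)) = 1/(6*((2*N))) = (1/(2*N))/6 = 1/(12*N))
r = 64
I(U) = -1/120 + U² (I(U) = U*U + (1/12)/(-10) = U² + (1/12)*(-⅒) = U² - 1/120 = -1/120 + U²)
(r + I(-129)) + 26769 = (64 + (-1/120 + (-129)²)) + 26769 = (64 + (-1/120 + 16641)) + 26769 = (64 + 1996919/120) + 26769 = 2004599/120 + 26769 = 5216879/120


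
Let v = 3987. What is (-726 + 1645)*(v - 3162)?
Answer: 758175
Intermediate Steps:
(-726 + 1645)*(v - 3162) = (-726 + 1645)*(3987 - 3162) = 919*825 = 758175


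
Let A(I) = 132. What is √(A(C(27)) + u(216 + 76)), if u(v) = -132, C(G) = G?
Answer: 0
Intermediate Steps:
√(A(C(27)) + u(216 + 76)) = √(132 - 132) = √0 = 0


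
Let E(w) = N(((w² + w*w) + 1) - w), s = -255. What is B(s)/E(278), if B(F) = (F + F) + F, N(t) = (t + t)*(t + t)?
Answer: -765/95222850724 ≈ -8.0338e-9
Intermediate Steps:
N(t) = 4*t² (N(t) = (2*t)*(2*t) = 4*t²)
E(w) = 4*(1 - w + 2*w²)² (E(w) = 4*(((w² + w*w) + 1) - w)² = 4*(((w² + w²) + 1) - w)² = 4*((2*w² + 1) - w)² = 4*((1 + 2*w²) - w)² = 4*(1 - w + 2*w²)²)
B(F) = 3*F (B(F) = 2*F + F = 3*F)
B(s)/E(278) = (3*(-255))/((4*(1 - 1*278 + 2*278²)²)) = -765*1/(4*(1 - 278 + 2*77284)²) = -765*1/(4*(1 - 278 + 154568)²) = -765/(4*154291²) = -765/(4*23805712681) = -765/95222850724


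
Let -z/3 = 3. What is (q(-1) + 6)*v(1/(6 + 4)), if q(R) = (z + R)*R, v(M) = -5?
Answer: -80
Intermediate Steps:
z = -9 (z = -3*3 = -9)
q(R) = R*(-9 + R) (q(R) = (-9 + R)*R = R*(-9 + R))
(q(-1) + 6)*v(1/(6 + 4)) = (-(-9 - 1) + 6)*(-5) = (-1*(-10) + 6)*(-5) = (10 + 6)*(-5) = 16*(-5) = -80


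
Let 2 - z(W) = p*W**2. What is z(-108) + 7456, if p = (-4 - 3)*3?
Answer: 252402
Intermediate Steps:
p = -21 (p = -7*3 = -21)
z(W) = 2 + 21*W**2 (z(W) = 2 - (-21)*W**2 = 2 + 21*W**2)
z(-108) + 7456 = (2 + 21*(-108)**2) + 7456 = (2 + 21*11664) + 7456 = (2 + 244944) + 7456 = 244946 + 7456 = 252402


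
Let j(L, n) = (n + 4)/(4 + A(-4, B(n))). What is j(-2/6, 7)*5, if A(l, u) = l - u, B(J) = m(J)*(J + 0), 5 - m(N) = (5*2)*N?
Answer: 11/91 ≈ 0.12088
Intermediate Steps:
m(N) = 5 - 10*N (m(N) = 5 - 5*2*N = 5 - 10*N)
B(J) = J*(5 - 10*J) (B(J) = (5 - 10*J)*(J + 0) = (5 - 10*J)*J = J*(5 - 10*J))
j(L, n) = -(4 + n)/(5*n*(1 - 2*n)) (j(L, n) = (n + 4)/(4 + (-4 - 5*n*(1 - 2*n))) = (4 + n)/(4 + (-4 - 5*n*(1 - 2*n))) = (4 + n)/((-5*n*(1 - 2*n))) = (4 + n)*(-1/(5*n*(1 - 2*n))) = -(4 + n)/(5*n*(1 - 2*n)))
j(-2/6, 7)*5 = ((1/5)*(4 + 7)/(7*(-1 + 2*7)))*5 = ((1/5)*(1/7)*11/(-1 + 14))*5 = ((1/5)*(1/7)*11/13)*5 = ((1/5)*(1/7)*(1/13)*11)*5 = (11/455)*5 = 11/91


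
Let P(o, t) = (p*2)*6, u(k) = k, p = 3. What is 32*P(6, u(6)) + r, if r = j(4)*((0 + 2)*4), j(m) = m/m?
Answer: 1160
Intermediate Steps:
j(m) = 1
P(o, t) = 36 (P(o, t) = (3*2)*6 = 6*6 = 36)
r = 8 (r = 1*((0 + 2)*4) = 1*(2*4) = 1*8 = 8)
32*P(6, u(6)) + r = 32*36 + 8 = 1152 + 8 = 1160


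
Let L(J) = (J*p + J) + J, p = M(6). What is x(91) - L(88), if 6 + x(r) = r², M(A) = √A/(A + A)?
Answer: 8099 - 22*√6/3 ≈ 8081.0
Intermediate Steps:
M(A) = 1/(2*√A) (M(A) = √A/((2*A)) = (1/(2*A))*√A = 1/(2*√A))
p = √6/12 (p = 1/(2*√6) = (√6/6)/2 = √6/12 ≈ 0.20412)
x(r) = -6 + r²
L(J) = 2*J + J*√6/12 (L(J) = (J*(√6/12) + J) + J = (J*√6/12 + J) + J = (J + J*√6/12) + J = 2*J + J*√6/12)
x(91) - L(88) = (-6 + 91²) - 88*(24 + √6)/12 = (-6 + 8281) - (176 + 22*√6/3) = 8275 + (-176 - 22*√6/3) = 8099 - 22*√6/3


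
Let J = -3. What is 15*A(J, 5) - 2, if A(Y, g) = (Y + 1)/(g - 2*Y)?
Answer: -52/11 ≈ -4.7273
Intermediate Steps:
A(Y, g) = (1 + Y)/(g - 2*Y)
15*A(J, 5) - 2 = 15*((1 - 3)/(5 - 2*(-3))) - 2 = 15*(-2/(5 + 6)) - 2 = 15*(-2/11) - 2 = -30/11 - 2 = -52/11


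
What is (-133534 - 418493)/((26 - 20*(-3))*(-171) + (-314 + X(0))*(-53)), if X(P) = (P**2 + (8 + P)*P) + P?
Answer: -552027/1936 ≈ -285.14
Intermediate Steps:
X(P) = P + P**2 + P*(8 + P) (X(P) = (P**2 + P*(8 + P)) + P = P + P**2 + P*(8 + P))
(-133534 - 418493)/((26 - 20*(-3))*(-171) + (-314 + X(0))*(-53)) = (-133534 - 418493)/((26 - 20*(-3))*(-171) + (-314 + 0*(9 + 2*0))*(-53)) = -552027/((26 + 60)*(-171) + (-314 + 0*(9 + 0))*(-53)) = -552027/(86*(-171) + (-314 + 0*9)*(-53)) = -552027/(-14706 + (-314 + 0)*(-53)) = -552027/(-14706 - 314*(-53)) = -552027/(-14706 + 16642) = -552027/1936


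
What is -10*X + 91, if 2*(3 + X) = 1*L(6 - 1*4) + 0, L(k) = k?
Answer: 111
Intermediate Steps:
X = -2 (X = -3 + (1*(6 - 1*4) + 0)/2 = -3 + (1*(6 - 4) + 0)/2 = -3 + (1*2 + 0)/2 = -3 + (2 + 0)/2 = -3 + (½)*2 = -3 + 1 = -2)
-10*X + 91 = -10*(-2) + 91 = 20 + 91 = 111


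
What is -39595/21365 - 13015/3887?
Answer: -86394248/16609151 ≈ -5.2016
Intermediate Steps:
-39595/21365 - 13015/3887 = -39595*1/21365 - 13015*1/3887 = -7919/4273 - 13015/3887 = -86394248/16609151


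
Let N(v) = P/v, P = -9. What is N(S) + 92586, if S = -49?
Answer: 4536723/49 ≈ 92586.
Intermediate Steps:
N(v) = -9/v
N(S) + 92586 = -9/(-49) + 92586 = -9*(-1/49) + 92586 = 9/49 + 92586 = 4536723/49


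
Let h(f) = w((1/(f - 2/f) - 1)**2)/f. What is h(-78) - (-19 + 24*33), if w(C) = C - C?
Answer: -773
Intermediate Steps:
w(C) = 0
h(f) = 0 (h(f) = 0/f = 0)
h(-78) - (-19 + 24*33) = 0 - (-19 + 24*33) = 0 - (-19 + 792) = 0 - 1*773 = 0 - 773 = -773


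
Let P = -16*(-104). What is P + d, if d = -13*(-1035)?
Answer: 15119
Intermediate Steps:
P = 1664
d = 13455
P + d = 1664 + 13455 = 15119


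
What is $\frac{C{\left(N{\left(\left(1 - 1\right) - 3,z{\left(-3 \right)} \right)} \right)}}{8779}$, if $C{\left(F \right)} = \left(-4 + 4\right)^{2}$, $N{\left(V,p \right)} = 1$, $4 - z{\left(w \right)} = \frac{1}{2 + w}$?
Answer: $0$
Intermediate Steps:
$z{\left(w \right)} = 4 - \frac{1}{2 + w}$
$C{\left(F \right)} = 0$ ($C{\left(F \right)} = 0^{2} = 0$)
$\frac{C{\left(N{\left(\left(1 - 1\right) - 3,z{\left(-3 \right)} \right)} \right)}}{8779} = \frac{0}{8779} = 0 \cdot \frac{1}{8779} = 0$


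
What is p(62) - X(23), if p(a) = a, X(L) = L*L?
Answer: -467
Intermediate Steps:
X(L) = L**2
p(62) - X(23) = 62 - 1*23**2 = 62 - 1*529 = 62 - 529 = -467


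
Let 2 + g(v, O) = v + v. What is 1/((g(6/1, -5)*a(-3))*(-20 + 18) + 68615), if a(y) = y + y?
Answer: 1/68735 ≈ 1.4549e-5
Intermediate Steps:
g(v, O) = -2 + 2*v (g(v, O) = -2 + (v + v) = -2 + 2*v)
a(y) = 2*y
1/((g(6/1, -5)*a(-3))*(-20 + 18) + 68615) = 1/(((-2 + 2*(6/1))*(2*(-3)))*(-20 + 18) + 68615) = 1/(((-2 + 2*(6*1))*(-6))*(-2) + 68615) = 1/(((-2 + 2*6)*(-6))*(-2) + 68615) = 1/(((-2 + 12)*(-6))*(-2) + 68615) = 1/((10*(-6))*(-2) + 68615) = 1/(-60*(-2) + 68615) = 1/(120 + 68615) = 1/68735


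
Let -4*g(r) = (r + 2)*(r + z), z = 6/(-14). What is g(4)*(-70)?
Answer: 375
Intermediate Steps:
z = -3/7 (z = 6*(-1/14) = -3/7 ≈ -0.42857)
g(r) = -(2 + r)*(-3/7 + r)/4 (g(r) = -(r + 2)*(r - 3/7)/4 = -(2 + r)*(-3/7 + r)/4)
g(4)*(-70) = (3/14 - 11/28*4 - ¼*4²)*(-70) = (3/14 - 11/7 - ¼*16)*(-70) = (3/14 - 11/7 - 4)*(-70) = -75/14*(-70) = 375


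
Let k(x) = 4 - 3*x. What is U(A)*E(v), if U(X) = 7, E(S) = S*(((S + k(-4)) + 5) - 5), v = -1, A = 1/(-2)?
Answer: -105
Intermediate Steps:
A = -½ ≈ -0.50000
E(S) = S*(16 + S) (E(S) = S*(((S + (4 - 3*(-4))) + 5) - 5) = S*(((S + (4 + 12)) + 5) - 5) = S*(((S + 16) + 5) - 5) = S*(((16 + S) + 5) - 5) = S*((21 + S) - 5) = S*(16 + S))
U(A)*E(v) = 7*(-(16 - 1)) = 7*(-1*15) = 7*(-15) = -105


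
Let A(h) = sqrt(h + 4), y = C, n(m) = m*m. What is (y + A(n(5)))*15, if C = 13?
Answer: 195 + 15*sqrt(29) ≈ 275.78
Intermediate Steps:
n(m) = m**2
y = 13
A(h) = sqrt(4 + h)
(y + A(n(5)))*15 = (13 + sqrt(4 + 5**2))*15 = (13 + sqrt(4 + 25))*15 = (13 + sqrt(29))*15 = 195 + 15*sqrt(29)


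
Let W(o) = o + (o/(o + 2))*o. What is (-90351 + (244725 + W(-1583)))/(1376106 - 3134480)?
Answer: -119528341/1389994647 ≈ -0.085992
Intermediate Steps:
W(o) = o + o²/(2 + o) (W(o) = o + (o/(2 + o))*o = o + o²/(2 + o))
(-90351 + (244725 + W(-1583)))/(1376106 - 3134480) = (-90351 + (244725 + 2*(-1583)*(1 - 1583)/(2 - 1583)))/(1376106 - 3134480) = (-90351 + (244725 + 2*(-1583)*(-1582)/(-1581)))/(-1758374) = (-90351 + (244725 + 2*(-1583)*(-1/1581)*(-1582)))*(-1/1758374) = (-90351 + (244725 - 5008612/1581))*(-1/1758374) = (-90351 + 381901613/1581)*(-1/1758374) = (239056682/1581)*(-1/1758374) = -119528341/1389994647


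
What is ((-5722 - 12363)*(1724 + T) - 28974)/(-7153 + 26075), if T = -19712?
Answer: 162642003/9461 ≈ 17191.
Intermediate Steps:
((-5722 - 12363)*(1724 + T) - 28974)/(-7153 + 26075) = ((-5722 - 12363)*(1724 - 19712) - 28974)/(-7153 + 26075) = (-18085*(-17988) - 28974)/18922 = (325312980 - 28974)*(1/18922) = 325284006*(1/18922) = 162642003/9461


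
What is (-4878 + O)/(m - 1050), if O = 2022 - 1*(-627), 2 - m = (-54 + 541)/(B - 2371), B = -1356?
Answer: 2769161/1301803 ≈ 2.1272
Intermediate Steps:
m = 7941/3727 (m = 2 - (-54 + 541)/(-1356 - 2371) = 2 - 487/(-3727) = 2 - 487*(-1)/3727 = 2 - 1*(-487/3727) = 2 + 487/3727 = 7941/3727 ≈ 2.1307)
O = 2649 (O = 2022 + 627 = 2649)
(-4878 + O)/(m - 1050) = (-4878 + 2649)/(7941/3727 - 1050) = -2229/(-3905409/3727) = -2229*(-3727/3905409) = 2769161/1301803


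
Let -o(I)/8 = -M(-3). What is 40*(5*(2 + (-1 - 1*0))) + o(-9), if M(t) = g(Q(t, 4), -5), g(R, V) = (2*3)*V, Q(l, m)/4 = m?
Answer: -40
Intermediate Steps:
Q(l, m) = 4*m
g(R, V) = 6*V
M(t) = -30 (M(t) = 6*(-5) = -30)
o(I) = -240 (o(I) = -(-8)*(-30) = -8*30 = -240)
40*(5*(2 + (-1 - 1*0))) + o(-9) = 40*(5*(2 + (-1 - 1*0))) - 240 = 40*(5*(2 + (-1 + 0))) - 240 = 40*(5*(2 - 1)) - 240 = 40*(5*1) - 240 = 40*5 - 240 = 200 - 240 = -40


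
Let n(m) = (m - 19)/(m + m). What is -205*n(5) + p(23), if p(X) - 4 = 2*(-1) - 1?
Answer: 288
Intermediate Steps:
n(m) = (-19 + m)/(2*m) (n(m) = (-19 + m)/((2*m)) = (-19 + m)*(1/(2*m)) = (-19 + m)/(2*m))
p(X) = 1 (p(X) = 4 + (2*(-1) - 1) = 4 + (-2 - 1) = 4 - 3 = 1)
-205*n(5) + p(23) = -205*(-19 + 5)/(2*5) + 1 = -205*(-14)/(2*5) + 1 = -205*(-7/5) + 1 = 287 + 1 = 288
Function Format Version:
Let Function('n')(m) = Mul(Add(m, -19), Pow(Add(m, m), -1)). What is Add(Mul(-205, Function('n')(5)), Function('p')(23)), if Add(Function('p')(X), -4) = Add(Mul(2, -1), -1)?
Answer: 288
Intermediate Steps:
Function('n')(m) = Mul(Rational(1, 2), Pow(m, -1), Add(-19, m)) (Function('n')(m) = Mul(Add(-19, m), Pow(Mul(2, m), -1)) = Mul(Add(-19, m), Mul(Rational(1, 2), Pow(m, -1))) = Mul(Rational(1, 2), Pow(m, -1), Add(-19, m)))
Function('p')(X) = 1 (Function('p')(X) = Add(4, Add(Mul(2, -1), -1)) = Add(4, Add(-2, -1)) = Add(4, -3) = 1)
Add(Mul(-205, Function('n')(5)), Function('p')(23)) = Add(Mul(-205, Mul(Rational(1, 2), Pow(5, -1), Add(-19, 5))), 1) = Add(Mul(-205, Mul(Rational(1, 2), Rational(1, 5), -14)), 1) = Add(Mul(-205, Rational(-7, 5)), 1) = Add(287, 1) = 288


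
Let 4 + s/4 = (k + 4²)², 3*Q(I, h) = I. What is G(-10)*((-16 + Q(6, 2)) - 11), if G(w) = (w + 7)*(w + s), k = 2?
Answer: 95250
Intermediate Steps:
Q(I, h) = I/3
s = 1280 (s = -16 + 4*(2 + 4²)² = -16 + 4*(2 + 16)² = -16 + 4*18² = -16 + 4*324 = -16 + 1296 = 1280)
G(w) = (7 + w)*(1280 + w) (G(w) = (w + 7)*(w + 1280) = (7 + w)*(1280 + w))
G(-10)*((-16 + Q(6, 2)) - 11) = (8960 + (-10)² + 1287*(-10))*((-16 + (⅓)*6) - 11) = (8960 + 100 - 12870)*((-16 + 2) - 11) = -3810*(-14 - 11) = -3810*(-25) = 95250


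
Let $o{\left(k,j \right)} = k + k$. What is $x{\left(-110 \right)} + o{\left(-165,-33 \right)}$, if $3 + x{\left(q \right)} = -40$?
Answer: $-373$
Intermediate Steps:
$o{\left(k,j \right)} = 2 k$
$x{\left(q \right)} = -43$ ($x{\left(q \right)} = -3 - 40 = -43$)
$x{\left(-110 \right)} + o{\left(-165,-33 \right)} = -43 + 2 \left(-165\right) = -43 - 330 = -373$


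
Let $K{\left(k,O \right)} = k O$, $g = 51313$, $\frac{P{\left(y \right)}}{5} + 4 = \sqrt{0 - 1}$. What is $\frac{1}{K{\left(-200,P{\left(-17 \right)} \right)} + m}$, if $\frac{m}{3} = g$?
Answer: $\frac{157939}{24945727721} + \frac{1000 i}{24945727721} \approx 6.3313 \cdot 10^{-6} + 4.0087 \cdot 10^{-8} i$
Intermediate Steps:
$P{\left(y \right)} = -20 + 5 i$ ($P{\left(y \right)} = -20 + 5 \sqrt{0 - 1} = -20 + 5 \sqrt{-1} = -20 + 5 i$)
$K{\left(k,O \right)} = O k$
$m = 153939$ ($m = 3 \cdot 51313 = 153939$)
$\frac{1}{K{\left(-200,P{\left(-17 \right)} \right)} + m} = \frac{1}{\left(-20 + 5 i\right) \left(-200\right) + 153939} = \frac{1}{\left(4000 - 1000 i\right) + 153939} = \frac{1}{157939 - 1000 i} = \frac{157939 + 1000 i}{24945727721}$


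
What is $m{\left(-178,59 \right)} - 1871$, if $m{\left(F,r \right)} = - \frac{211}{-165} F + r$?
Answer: $- \frac{336538}{165} \approx -2039.6$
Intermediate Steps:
$m{\left(F,r \right)} = r + \frac{211 F}{165}$ ($m{\left(F,r \right)} = \left(-211\right) \left(- \frac{1}{165}\right) F + r = \frac{211 F}{165} + r = r + \frac{211 F}{165}$)
$m{\left(-178,59 \right)} - 1871 = \left(59 + \frac{211}{165} \left(-178\right)\right) - 1871 = \left(59 - \frac{37558}{165}\right) - 1871 = - \frac{27823}{165} - 1871 = - \frac{336538}{165}$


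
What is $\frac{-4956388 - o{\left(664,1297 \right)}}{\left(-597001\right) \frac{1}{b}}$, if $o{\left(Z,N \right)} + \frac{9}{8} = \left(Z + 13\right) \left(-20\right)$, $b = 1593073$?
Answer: $\frac{62994527197575}{4776008} \approx 1.319 \cdot 10^{7}$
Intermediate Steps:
$o{\left(Z,N \right)} = - \frac{2089}{8} - 20 Z$ ($o{\left(Z,N \right)} = - \frac{9}{8} + \left(Z + 13\right) \left(-20\right) = - \frac{9}{8} + \left(13 + Z\right) \left(-20\right) = - \frac{9}{8} - \left(260 + 20 Z\right) = - \frac{2089}{8} - 20 Z$)
$\frac{-4956388 - o{\left(664,1297 \right)}}{\left(-597001\right) \frac{1}{b}} = \frac{-4956388 - \left(- \frac{2089}{8} - 13280\right)}{\left(-597001\right) \frac{1}{1593073}} = \frac{-4956388 - - \frac{108329}{8}}{- \frac{597001}{1593073}} = \left(-4956388 + \frac{108329}{8}\right) \left(- \frac{1593073}{597001}\right) = \left(- \frac{39542775}{8}\right) \left(- \frac{1593073}{597001}\right) = \frac{62994527197575}{4776008}$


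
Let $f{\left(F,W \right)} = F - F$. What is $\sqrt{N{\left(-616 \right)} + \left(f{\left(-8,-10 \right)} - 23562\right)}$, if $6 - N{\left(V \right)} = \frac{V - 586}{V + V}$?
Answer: $\frac{i \sqrt{2234708938}}{308} \approx 153.48 i$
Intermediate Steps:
$f{\left(F,W \right)} = 0$
$N{\left(V \right)} = 6 - \frac{-586 + V}{2 V}$ ($N{\left(V \right)} = 6 - \frac{V - 586}{V + V} = 6 - \frac{-586 + V}{2 V}$)
$\sqrt{N{\left(-616 \right)} + \left(f{\left(-8,-10 \right)} - 23562\right)} = \sqrt{\left(\frac{11}{2} + \frac{293}{-616}\right) + \left(0 - 23562\right)} = \sqrt{\left(\frac{11}{2} + 293 \left(- \frac{1}{616}\right)\right) + \left(0 - 23562\right)} = \sqrt{\left(\frac{11}{2} - \frac{293}{616}\right) - 23562} = \sqrt{\frac{3095}{616} - 23562} = \sqrt{- \frac{14511097}{616}} = \frac{i \sqrt{2234708938}}{308}$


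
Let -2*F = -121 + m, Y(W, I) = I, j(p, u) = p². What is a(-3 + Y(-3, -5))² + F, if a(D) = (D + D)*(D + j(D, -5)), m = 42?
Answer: 1605711/2 ≈ 8.0286e+5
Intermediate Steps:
a(D) = 2*D*(D + D²) (a(D) = (D + D)*(D + D²) = (2*D)*(D + D²) = 2*D*(D + D²))
F = 79/2 (F = -(-121 + 42)/2 = -½*(-79) = 79/2 ≈ 39.500)
a(-3 + Y(-3, -5))² + F = (2*(-3 - 5)²*(1 + (-3 - 5)))² + 79/2 = (2*(-8)²*(1 - 8))² + 79/2 = (2*64*(-7))² + 79/2 = (-896)² + 79/2 = 802816 + 79/2 = 1605711/2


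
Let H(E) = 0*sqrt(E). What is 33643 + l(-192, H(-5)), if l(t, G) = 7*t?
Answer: 32299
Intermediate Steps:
H(E) = 0
33643 + l(-192, H(-5)) = 33643 + 7*(-192) = 33643 - 1344 = 32299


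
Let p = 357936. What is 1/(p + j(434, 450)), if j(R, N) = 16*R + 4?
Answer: 1/364884 ≈ 2.7406e-6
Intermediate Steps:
j(R, N) = 4 + 16*R
1/(p + j(434, 450)) = 1/(357936 + (4 + 16*434)) = 1/(357936 + (4 + 6944)) = 1/(357936 + 6948) = 1/364884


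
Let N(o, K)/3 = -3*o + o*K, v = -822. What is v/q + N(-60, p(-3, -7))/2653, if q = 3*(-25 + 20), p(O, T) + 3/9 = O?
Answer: 732622/13265 ≈ 55.230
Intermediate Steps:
p(O, T) = -⅓ + O
N(o, K) = -9*o + 3*K*o (N(o, K) = 3*(-3*o + o*K) = 3*(-3*o + K*o) = -9*o + 3*K*o)
q = -15 (q = 3*(-5) = -15)
v/q + N(-60, p(-3, -7))/2653 = -822/(-15) + (3*(-60)*(-3 + (-⅓ - 3)))/2653 = -822*(-1/15) + (3*(-60)*(-3 - 10/3))*(1/2653) = 274/5 + (3*(-60)*(-19/3))*(1/2653) = 274/5 + 1140*(1/2653) = 274/5 + 1140/2653 = 732622/13265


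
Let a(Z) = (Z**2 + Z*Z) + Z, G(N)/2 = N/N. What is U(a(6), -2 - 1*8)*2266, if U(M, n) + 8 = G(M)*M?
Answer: 335368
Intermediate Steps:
G(N) = 2 (G(N) = 2*(N/N) = 2*1 = 2)
a(Z) = Z + 2*Z**2 (a(Z) = (Z**2 + Z**2) + Z = 2*Z**2 + Z = Z + 2*Z**2)
U(M, n) = -8 + 2*M
U(a(6), -2 - 1*8)*2266 = (-8 + 2*(6*(1 + 2*6)))*2266 = (-8 + 2*(6*(1 + 12)))*2266 = (-8 + 2*(6*13))*2266 = (-8 + 2*78)*2266 = (-8 + 156)*2266 = 148*2266 = 335368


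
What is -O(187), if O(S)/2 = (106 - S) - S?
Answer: 536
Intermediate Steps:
O(S) = 212 - 4*S (O(S) = 2*((106 - S) - S) = 2*(106 - 2*S) = 212 - 4*S)
-O(187) = -(212 - 4*187) = -(212 - 748) = -1*(-536) = 536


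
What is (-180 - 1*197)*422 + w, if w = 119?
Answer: -158975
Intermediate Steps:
(-180 - 1*197)*422 + w = (-180 - 1*197)*422 + 119 = (-180 - 197)*422 + 119 = -377*422 + 119 = -159094 + 119 = -158975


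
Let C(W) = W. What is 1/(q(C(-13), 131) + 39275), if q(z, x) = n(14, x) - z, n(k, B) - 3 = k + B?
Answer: 1/39436 ≈ 2.5358e-5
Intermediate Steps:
n(k, B) = 3 + B + k (n(k, B) = 3 + (k + B) = 3 + (B + k) = 3 + B + k)
q(z, x) = 17 + x - z (q(z, x) = (3 + x + 14) - z = (17 + x) - z = 17 + x - z)
1/(q(C(-13), 131) + 39275) = 1/((17 + 131 - 1*(-13)) + 39275) = 1/((17 + 131 + 13) + 39275) = 1/(161 + 39275) = 1/39436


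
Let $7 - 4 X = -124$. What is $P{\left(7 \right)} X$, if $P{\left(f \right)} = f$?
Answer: $\frac{917}{4} \approx 229.25$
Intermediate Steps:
$X = \frac{131}{4}$ ($X = \frac{7}{4} - -31 = \frac{7}{4} + 31 = \frac{131}{4} \approx 32.75$)
$P{\left(7 \right)} X = 7 \cdot \frac{131}{4} = \frac{917}{4}$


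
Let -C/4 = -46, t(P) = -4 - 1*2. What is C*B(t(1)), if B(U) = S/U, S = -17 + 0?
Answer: 1564/3 ≈ 521.33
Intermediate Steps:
t(P) = -6 (t(P) = -4 - 2 = -6)
C = 184 (C = -4*(-46) = 184)
S = -17
B(U) = -17/U
C*B(t(1)) = 184*(-17/(-6)) = 184*(-17*(-⅙)) = 184*(17/6) = 1564/3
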